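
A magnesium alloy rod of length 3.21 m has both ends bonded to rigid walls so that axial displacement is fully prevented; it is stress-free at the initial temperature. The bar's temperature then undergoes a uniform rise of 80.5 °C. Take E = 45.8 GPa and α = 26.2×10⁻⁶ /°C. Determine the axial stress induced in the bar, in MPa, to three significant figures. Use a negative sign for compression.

-96.6 MPa

Free thermal expansion αLΔT = 26.2e-6 · 3210 · 80.5 = 6.77 mm.
The walls impose strain ε = −(6.77)/3210 = -2.1091e-03; σ = Eε = 45800 · -2.1091e-03 = -96.6 MPa.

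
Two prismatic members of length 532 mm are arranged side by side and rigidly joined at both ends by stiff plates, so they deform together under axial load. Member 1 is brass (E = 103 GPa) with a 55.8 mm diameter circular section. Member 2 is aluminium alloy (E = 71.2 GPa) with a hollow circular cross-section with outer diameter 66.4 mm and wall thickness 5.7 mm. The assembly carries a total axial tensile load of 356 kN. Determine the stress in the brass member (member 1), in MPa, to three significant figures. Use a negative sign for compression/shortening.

A_1 = 2445 mm².
A_2 = 1087 mm².
Equal strain + equilibrium ⇒ each member carries load in proportion to AE: A₁E₁ = 251900000 N, A₂E₂ = 77390000 N, ΣAE = 329300000 N.
σ₁ = P·E₁/ΣAE = 356000·103000/329300000 = 111.4 MPa.

111 MPa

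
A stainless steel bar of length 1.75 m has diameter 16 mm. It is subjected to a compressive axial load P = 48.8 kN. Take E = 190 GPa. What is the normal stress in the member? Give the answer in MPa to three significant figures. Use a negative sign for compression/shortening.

A = 201.1 mm².
σ = N/A = -48800/201.1 = -242.7 MPa.

-243 MPa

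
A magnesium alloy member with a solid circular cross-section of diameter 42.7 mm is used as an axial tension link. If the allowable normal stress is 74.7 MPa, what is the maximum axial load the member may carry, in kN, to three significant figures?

107 kN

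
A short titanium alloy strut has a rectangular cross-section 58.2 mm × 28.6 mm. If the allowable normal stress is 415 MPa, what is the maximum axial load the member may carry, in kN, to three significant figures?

A = 1665 mm².
P_max = σ_allow · A = 415 · 1665 = 690800 N = 690.8 kN.

691 kN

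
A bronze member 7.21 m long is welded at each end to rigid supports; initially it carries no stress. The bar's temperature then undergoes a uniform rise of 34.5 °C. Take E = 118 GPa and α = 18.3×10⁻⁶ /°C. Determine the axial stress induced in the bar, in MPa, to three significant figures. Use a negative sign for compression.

-74.5 MPa

Free thermal expansion αLΔT = 18.3e-6 · 7210 · 34.5 = 4.552 mm.
The walls impose strain ε = −(4.552)/7210 = -6.3135e-04; σ = Eε = 118000 · -6.3135e-04 = -74.5 MPa.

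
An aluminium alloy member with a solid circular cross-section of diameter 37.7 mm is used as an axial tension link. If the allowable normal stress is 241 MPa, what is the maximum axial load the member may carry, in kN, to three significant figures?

A = 1116 mm².
P_max = σ_allow · A = 241 · 1116 = 269000 N = 269 kN.

269 kN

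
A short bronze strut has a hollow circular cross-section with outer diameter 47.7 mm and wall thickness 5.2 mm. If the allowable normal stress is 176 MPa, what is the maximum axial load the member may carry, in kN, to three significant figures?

A = 694.3 mm².
P_max = σ_allow · A = 176 · 694.3 = 122200 N = 122.2 kN.

122 kN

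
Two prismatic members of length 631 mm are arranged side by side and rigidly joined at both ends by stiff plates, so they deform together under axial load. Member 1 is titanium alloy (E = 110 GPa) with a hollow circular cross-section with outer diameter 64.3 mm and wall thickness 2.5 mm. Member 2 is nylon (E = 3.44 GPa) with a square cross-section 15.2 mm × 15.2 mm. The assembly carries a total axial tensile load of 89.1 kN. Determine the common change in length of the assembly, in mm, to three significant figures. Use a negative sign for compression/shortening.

1.04 mm

A_1 = 485.4 mm².
A_2 = 231 mm².
Equal strain + equilibrium ⇒ each member carries load in proportion to AE: A₁E₁ = 53390000 N, A₂E₂ = 794800 N, ΣAE = 54190000 N.
δ = PL/ΣAE = 89100·631/54190000 = 1.038 mm.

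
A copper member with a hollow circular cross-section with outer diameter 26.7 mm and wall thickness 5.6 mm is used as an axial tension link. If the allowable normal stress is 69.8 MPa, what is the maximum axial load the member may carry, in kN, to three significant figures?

A = 371.2 mm².
P_max = σ_allow · A = 69.8 · 371.2 = 25910 N = 25.91 kN.

25.9 kN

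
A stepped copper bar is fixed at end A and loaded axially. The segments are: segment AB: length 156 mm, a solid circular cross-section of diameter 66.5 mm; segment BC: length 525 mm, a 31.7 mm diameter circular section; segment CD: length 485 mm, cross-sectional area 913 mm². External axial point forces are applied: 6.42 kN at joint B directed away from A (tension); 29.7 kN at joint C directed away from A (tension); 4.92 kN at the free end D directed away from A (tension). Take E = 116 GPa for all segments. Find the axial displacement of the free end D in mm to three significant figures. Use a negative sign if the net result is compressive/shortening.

Internal axial forces (sectioning from the free end, tension +): N_CD = 4.92 kN, N_BC = 34.62 kN, N_AB = 41.04 kN.
A_AB = 3473 mm².
A_BC = 789.2 mm².
δ_AB = 41040·156/(3473·116000) = 0.01589 mm
δ_BC = 34620·525/(789.2·116000) = 0.1985 mm
δ_CD = 4920·485/(913·116000) = 0.02253 mm
δ = Σδ_i = 0.2369 mm.

0.237 mm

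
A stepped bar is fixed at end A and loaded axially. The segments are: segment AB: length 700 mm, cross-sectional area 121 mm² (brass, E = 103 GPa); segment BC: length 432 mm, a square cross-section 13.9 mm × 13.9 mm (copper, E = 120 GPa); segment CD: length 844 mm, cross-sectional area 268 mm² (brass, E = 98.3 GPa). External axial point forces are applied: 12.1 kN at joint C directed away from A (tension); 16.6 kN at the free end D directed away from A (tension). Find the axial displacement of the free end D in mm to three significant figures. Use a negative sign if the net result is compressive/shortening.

2.68 mm

Internal axial forces (sectioning from the free end, tension +): N_CD = 16.6 kN, N_BC = 28.7 kN, N_AB = 28.7 kN.
A_BC = 193.2 mm².
δ_AB = 28700·700/(121·103000) = 1.612 mm
δ_BC = 28700·432/(193.2·120000) = 0.5348 mm
δ_CD = 16600·844/(268·98300) = 0.5318 mm
δ = Σδ_i = 2.679 mm.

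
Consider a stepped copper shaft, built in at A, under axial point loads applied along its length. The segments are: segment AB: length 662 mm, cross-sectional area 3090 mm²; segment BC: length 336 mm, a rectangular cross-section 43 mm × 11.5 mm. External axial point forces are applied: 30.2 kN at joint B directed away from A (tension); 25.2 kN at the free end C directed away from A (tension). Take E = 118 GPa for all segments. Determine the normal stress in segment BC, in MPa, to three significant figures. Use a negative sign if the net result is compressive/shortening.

51.0 MPa

Internal axial forces (sectioning from the free end, tension +): N_BC = 25.2 kN, N_AB = 55.4 kN.
A_BC = 494.5 mm².
σ_BC = N_BC/A_BC = 25200/494.5 = 50.96 MPa.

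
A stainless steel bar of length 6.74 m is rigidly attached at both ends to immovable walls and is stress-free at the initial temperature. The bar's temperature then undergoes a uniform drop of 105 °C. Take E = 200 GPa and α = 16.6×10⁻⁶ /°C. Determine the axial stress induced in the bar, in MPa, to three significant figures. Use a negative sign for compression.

Free thermal expansion αLΔT = 16.6e-6 · 6740 · -105 = -11.75 mm.
The walls impose strain ε = −(-11.75)/6740 = 1.7430e-03; σ = Eε = 200000 · 1.7430e-03 = 348.6 MPa.

349 MPa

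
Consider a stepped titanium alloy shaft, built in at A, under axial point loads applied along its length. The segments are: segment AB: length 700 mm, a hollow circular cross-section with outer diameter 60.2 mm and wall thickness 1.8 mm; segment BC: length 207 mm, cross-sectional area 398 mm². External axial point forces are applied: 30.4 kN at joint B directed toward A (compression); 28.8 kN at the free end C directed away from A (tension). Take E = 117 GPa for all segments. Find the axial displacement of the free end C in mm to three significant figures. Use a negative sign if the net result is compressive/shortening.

0.0990 mm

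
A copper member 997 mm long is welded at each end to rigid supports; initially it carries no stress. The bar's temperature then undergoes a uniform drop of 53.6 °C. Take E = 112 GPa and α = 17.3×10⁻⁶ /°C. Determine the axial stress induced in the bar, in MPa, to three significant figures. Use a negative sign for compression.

Free thermal expansion αLΔT = 17.3e-6 · 997 · -53.6 = -0.9245 mm.
The walls impose strain ε = −(-0.9245)/997 = 9.2728e-04; σ = Eε = 112000 · 9.2728e-04 = 103.9 MPa.

104 MPa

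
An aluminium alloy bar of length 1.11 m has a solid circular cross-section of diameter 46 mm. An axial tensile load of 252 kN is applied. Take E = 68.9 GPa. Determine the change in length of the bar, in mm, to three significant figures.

2.44 mm

A = 1662 mm².
δ_mech = NL/(AE) = 252000·1110/(1662·68900) = 2.443 mm.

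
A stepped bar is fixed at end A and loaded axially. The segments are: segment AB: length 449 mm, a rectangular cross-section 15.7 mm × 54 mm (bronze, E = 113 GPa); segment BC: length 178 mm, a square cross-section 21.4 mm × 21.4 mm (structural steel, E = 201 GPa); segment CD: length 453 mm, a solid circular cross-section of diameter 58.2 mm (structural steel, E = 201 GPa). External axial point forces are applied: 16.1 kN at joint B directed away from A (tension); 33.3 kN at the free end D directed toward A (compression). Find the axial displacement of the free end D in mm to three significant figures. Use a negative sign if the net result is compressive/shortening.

Internal axial forces (sectioning from the free end, tension +): N_CD = -33.3 kN, N_BC = -33.3 kN, N_AB = -17.2 kN.
A_AB = 847.8 mm².
A_BC = 458 mm².
A_CD = 2660 mm².
δ_AB = -17200·449/(847.8·113000) = -0.08061 mm
δ_BC = -33300·178/(458·201000) = -0.06439 mm
δ_CD = -33300·453/(2660·201000) = -0.02821 mm
δ = Σδ_i = -0.1732 mm.

-0.173 mm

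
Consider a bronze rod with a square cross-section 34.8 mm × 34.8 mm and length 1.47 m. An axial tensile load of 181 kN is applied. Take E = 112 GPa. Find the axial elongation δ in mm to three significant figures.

A = 1211 mm².
δ_mech = NL/(AE) = 181000·1470/(1211·112000) = 1.962 mm.

1.96 mm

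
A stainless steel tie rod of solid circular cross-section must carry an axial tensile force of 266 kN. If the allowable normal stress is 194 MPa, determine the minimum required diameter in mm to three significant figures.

Required area A ≥ P/σ_allow = 266000/194 = 1371 mm².
For a solid circular section, d ≥ √(4A/π) = 41.78 mm.

41.8 mm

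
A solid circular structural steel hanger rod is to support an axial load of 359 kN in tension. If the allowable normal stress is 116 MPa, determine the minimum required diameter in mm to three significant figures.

Required area A ≥ P/σ_allow = 359000/116 = 3095 mm².
For a solid circular section, d ≥ √(4A/π) = 62.77 mm.

62.8 mm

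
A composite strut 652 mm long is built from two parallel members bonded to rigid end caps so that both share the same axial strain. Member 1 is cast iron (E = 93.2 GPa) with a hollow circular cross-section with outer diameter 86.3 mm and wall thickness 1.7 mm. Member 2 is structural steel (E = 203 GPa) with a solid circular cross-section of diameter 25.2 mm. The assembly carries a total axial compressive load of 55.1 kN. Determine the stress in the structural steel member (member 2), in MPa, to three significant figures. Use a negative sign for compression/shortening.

-78.0 MPa

A_1 = 451.8 mm².
A_2 = 498.8 mm².
Equal strain + equilibrium ⇒ each member carries load in proportion to AE: A₁E₁ = 42110000 N, A₂E₂ = 101200000 N, ΣAE = 143400000 N.
σ₂ = P·E₂/ΣAE = -55100·203000/143400000 = -78.02 MPa.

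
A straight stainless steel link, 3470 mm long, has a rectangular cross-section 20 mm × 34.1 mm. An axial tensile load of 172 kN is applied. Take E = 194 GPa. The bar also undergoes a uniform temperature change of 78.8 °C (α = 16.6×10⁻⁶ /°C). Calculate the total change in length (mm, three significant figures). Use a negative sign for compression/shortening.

9.05 mm

A = 682 mm².
δ_mech = NL/(AE) = 172000·3470/(682·194000) = 4.511 mm.
δ_thermal = αLΔT = 16.6e-6·3470·78.8 = 4.539 mm.
δ = δ_mech + δ_thermal = 9.05 mm.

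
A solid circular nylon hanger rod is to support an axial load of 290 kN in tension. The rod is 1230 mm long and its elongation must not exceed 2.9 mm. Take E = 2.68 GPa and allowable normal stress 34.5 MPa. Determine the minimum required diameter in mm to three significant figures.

Required area A ≥ P/σ_allow = 290000/34.5 = 8406 mm².
For a solid circular section, d ≥ √(4A/π) = 103.5 mm.
Elongation limit: A ≥ PL/(Eδ_allow) = 290000·1230/(2680·2.9) = 45900 mm² ⇒ d ≥ 241.7 mm.
The elongation limit governs.

242 mm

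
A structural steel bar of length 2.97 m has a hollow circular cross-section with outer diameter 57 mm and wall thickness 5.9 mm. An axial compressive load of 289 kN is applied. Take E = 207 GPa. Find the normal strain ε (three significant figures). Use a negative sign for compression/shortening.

A = 947.2 mm².
σ = N/A = -305.1 MPa; ε = σ/E = -305.1/207000 = -1.474e-03.

-0.00147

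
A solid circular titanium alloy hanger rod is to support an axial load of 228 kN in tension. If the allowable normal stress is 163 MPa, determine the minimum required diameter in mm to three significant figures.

42.2 mm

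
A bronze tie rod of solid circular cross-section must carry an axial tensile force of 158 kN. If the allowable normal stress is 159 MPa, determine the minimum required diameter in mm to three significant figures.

35.6 mm

Required area A ≥ P/σ_allow = 158000/159 = 993.7 mm².
For a solid circular section, d ≥ √(4A/π) = 35.57 mm.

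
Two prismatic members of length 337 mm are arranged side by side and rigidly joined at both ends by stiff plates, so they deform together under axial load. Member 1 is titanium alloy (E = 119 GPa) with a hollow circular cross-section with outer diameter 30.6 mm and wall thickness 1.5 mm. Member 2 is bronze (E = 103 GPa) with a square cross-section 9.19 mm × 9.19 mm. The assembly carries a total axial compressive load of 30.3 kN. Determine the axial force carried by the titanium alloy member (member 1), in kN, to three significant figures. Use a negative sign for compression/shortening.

A_1 = 137.1 mm².
A_2 = 84.46 mm².
Equal strain + equilibrium ⇒ each member carries load in proportion to AE: A₁E₁ = 16320000 N, A₂E₂ = 8699000 N, ΣAE = 25020000 N.
F₁ = P·A₁E₁/ΣAE = -30300·16320000/25020000 = -19760 N.

-19.8 kN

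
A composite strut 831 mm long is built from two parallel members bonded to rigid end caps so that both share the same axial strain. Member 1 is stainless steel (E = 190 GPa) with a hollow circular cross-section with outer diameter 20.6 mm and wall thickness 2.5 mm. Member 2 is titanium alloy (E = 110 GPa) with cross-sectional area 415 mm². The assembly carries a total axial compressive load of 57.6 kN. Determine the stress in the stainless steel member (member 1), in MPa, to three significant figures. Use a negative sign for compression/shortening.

-151 MPa

A_1 = 142.2 mm².
Equal strain + equilibrium ⇒ each member carries load in proportion to AE: A₁E₁ = 27010000 N, A₂E₂ = 45650000 N, ΣAE = 72660000 N.
σ₁ = P·E₁/ΣAE = -57600·190000/72660000 = -150.6 MPa.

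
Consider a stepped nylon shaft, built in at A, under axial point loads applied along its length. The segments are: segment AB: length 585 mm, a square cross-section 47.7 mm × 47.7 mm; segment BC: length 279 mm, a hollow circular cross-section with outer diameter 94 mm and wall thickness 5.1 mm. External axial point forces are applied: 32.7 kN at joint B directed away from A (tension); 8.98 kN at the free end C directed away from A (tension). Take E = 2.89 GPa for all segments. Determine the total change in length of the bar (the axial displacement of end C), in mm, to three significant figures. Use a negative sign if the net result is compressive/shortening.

Internal axial forces (sectioning from the free end, tension +): N_BC = 8.98 kN, N_AB = 41.68 kN.
A_AB = 2275 mm².
A_BC = 1424 mm².
δ_AB = 41680·585/(2275·2890) = 3.708 mm
δ_BC = 8980·279/(1424·2890) = 0.6086 mm
δ = Σδ_i = 4.317 mm.

4.32 mm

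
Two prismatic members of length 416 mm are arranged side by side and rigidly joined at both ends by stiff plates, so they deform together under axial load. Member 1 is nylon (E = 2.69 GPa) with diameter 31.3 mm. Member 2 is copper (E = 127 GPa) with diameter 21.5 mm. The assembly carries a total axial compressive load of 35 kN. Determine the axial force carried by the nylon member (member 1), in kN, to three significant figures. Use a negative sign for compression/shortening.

A_1 = 769.4 mm².
A_2 = 363.1 mm².
Equal strain + equilibrium ⇒ each member carries load in proportion to AE: A₁E₁ = 2070000 N, A₂E₂ = 46110000 N, ΣAE = 48180000 N.
F₁ = P·A₁E₁/ΣAE = -35000·2070000/48180000 = -1504 N.

-1.50 kN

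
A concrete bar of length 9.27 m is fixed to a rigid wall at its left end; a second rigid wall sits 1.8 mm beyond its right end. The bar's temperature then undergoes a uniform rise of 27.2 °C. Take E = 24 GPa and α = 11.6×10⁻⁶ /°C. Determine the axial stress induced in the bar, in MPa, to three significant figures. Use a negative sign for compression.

Free thermal expansion αLΔT = 11.6e-6 · 9270 · 27.2 = 2.925 mm.
The walls engage after the gap closes; constrained expansion = 2.925 − 1.8 = 1.125 mm.
The walls impose strain ε = −(1.125)/9270 = -1.2135e-04; σ = Eε = 24000 · -1.2135e-04 = -2.912 MPa.

-2.91 MPa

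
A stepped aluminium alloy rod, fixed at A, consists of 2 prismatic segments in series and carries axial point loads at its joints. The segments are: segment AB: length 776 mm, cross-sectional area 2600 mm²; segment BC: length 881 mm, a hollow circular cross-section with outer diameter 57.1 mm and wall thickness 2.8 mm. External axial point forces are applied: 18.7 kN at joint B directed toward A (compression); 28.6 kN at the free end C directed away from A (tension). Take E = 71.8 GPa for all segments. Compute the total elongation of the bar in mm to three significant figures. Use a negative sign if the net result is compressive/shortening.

0.776 mm

Internal axial forces (sectioning from the free end, tension +): N_BC = 28.6 kN, N_AB = 9.9 kN.
A_BC = 477.6 mm².
δ_AB = 9900·776/(2600·71800) = 0.04115 mm
δ_BC = 28600·881/(477.6·71800) = 0.7347 mm
δ = Σδ_i = 0.7759 mm.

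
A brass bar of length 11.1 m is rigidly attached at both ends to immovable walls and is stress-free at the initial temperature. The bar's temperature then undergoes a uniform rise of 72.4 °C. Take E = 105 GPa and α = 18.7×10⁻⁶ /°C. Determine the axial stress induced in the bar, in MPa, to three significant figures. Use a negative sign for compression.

Free thermal expansion αLΔT = 18.7e-6 · 11100 · 72.4 = 15.03 mm.
The walls impose strain ε = −(15.03)/11100 = -1.3539e-03; σ = Eε = 105000 · -1.3539e-03 = -142.2 MPa.

-142 MPa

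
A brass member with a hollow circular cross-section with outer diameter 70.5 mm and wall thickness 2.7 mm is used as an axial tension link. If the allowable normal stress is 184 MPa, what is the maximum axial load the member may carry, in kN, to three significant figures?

106 kN

A = 575.1 mm².
P_max = σ_allow · A = 184 · 575.1 = 105800 N = 105.8 kN.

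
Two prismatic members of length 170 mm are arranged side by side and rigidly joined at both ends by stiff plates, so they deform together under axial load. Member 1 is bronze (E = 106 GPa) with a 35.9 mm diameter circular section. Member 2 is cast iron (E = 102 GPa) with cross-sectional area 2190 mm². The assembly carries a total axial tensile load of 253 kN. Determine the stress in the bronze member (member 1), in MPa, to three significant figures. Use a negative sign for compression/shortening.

A_1 = 1012 mm².
Equal strain + equilibrium ⇒ each member carries load in proportion to AE: A₁E₁ = 107300000 N, A₂E₂ = 223400000 N, ΣAE = 330700000 N.
σ₁ = P·E₁/ΣAE = 253000·106000/330700000 = 81.1 MPa.

81.1 MPa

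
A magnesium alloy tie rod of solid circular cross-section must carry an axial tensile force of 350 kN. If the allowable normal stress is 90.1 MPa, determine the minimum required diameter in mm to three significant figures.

70.3 mm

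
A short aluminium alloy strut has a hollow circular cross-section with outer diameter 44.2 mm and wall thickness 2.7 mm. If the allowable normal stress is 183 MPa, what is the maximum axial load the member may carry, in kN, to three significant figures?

A = 352 mm².
P_max = σ_allow · A = 183 · 352 = 64420 N = 64.42 kN.

64.4 kN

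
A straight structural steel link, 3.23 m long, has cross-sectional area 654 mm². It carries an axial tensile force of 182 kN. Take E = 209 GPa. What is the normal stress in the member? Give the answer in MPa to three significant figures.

σ = N/A = 182000/654 = 278.3 MPa.

278 MPa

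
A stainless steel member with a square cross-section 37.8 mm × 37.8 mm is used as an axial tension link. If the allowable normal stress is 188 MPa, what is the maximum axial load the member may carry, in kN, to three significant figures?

269 kN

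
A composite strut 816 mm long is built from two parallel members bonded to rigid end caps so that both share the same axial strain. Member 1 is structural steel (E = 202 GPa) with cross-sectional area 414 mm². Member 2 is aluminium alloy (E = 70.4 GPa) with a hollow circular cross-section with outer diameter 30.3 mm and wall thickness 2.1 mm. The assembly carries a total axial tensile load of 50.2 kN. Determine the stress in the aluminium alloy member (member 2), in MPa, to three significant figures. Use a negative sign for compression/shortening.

A_2 = 186 mm².
Equal strain + equilibrium ⇒ each member carries load in proportion to AE: A₁E₁ = 83630000 N, A₂E₂ = 13100000 N, ΣAE = 96730000 N.
σ₂ = P·E₂/ΣAE = 50200·70400/96730000 = 36.54 MPa.

36.5 MPa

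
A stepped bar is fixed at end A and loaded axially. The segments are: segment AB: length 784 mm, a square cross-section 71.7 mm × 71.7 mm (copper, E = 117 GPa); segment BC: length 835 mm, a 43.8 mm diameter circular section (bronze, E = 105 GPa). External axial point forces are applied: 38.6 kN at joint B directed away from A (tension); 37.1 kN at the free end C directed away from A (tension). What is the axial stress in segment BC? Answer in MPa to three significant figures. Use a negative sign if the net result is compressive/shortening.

Internal axial forces (sectioning from the free end, tension +): N_BC = 37.1 kN, N_AB = 75.7 kN.
A_BC = 1507 mm².
σ_BC = N_BC/A_BC = 37100/1507 = 24.62 MPa.

24.6 MPa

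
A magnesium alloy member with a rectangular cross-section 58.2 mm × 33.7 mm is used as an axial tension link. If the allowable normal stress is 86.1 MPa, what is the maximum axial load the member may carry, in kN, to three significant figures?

A = 1961 mm².
P_max = σ_allow · A = 86.1 · 1961 = 168900 N = 168.9 kN.

169 kN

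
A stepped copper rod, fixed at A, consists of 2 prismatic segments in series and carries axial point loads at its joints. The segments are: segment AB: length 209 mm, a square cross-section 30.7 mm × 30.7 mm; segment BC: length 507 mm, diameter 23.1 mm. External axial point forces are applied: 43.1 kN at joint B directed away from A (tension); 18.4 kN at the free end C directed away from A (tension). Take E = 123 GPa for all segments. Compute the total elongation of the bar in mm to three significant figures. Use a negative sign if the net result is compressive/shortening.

Internal axial forces (sectioning from the free end, tension +): N_BC = 18.4 kN, N_AB = 61.5 kN.
A_AB = 942.5 mm².
A_BC = 419.1 mm².
δ_AB = 61500·209/(942.5·123000) = 0.1109 mm
δ_BC = 18400·507/(419.1·123000) = 0.181 mm
δ = Σδ_i = 0.2918 mm.

0.292 mm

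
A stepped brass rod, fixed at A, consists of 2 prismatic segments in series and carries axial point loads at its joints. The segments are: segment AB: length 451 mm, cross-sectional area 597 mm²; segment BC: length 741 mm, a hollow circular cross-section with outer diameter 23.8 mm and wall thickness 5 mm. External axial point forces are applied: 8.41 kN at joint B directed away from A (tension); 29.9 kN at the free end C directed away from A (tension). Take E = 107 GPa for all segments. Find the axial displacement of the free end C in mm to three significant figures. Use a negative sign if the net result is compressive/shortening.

0.972 mm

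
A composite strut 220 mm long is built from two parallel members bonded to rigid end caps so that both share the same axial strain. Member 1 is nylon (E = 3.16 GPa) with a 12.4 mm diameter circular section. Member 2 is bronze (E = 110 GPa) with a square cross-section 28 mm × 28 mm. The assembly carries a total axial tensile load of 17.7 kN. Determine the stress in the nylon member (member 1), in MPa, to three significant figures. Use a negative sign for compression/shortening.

A_1 = 120.8 mm².
A_2 = 784 mm².
Equal strain + equilibrium ⇒ each member carries load in proportion to AE: A₁E₁ = 381600 N, A₂E₂ = 86240000 N, ΣAE = 86620000 N.
σ₁ = P·E₁/ΣAE = 17700·3160/86620000 = 0.6457 MPa.

0.646 MPa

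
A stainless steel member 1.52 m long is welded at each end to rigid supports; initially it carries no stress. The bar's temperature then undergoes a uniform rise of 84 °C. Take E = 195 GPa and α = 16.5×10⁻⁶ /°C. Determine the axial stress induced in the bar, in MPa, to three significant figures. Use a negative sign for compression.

-270 MPa

Free thermal expansion αLΔT = 16.5e-6 · 1520 · 84 = 2.107 mm.
The walls impose strain ε = −(2.107)/1520 = -1.3860e-03; σ = Eε = 195000 · -1.3860e-03 = -270.3 MPa.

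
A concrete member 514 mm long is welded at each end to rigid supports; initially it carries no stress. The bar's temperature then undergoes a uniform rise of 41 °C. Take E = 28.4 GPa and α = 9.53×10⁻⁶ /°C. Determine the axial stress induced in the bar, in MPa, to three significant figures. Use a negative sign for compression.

Free thermal expansion αLΔT = 9.53e-6 · 514 · 41 = 0.2008 mm.
The walls impose strain ε = −(0.2008)/514 = -3.9073e-04; σ = Eε = 28400 · -3.9073e-04 = -11.1 MPa.

-11.1 MPa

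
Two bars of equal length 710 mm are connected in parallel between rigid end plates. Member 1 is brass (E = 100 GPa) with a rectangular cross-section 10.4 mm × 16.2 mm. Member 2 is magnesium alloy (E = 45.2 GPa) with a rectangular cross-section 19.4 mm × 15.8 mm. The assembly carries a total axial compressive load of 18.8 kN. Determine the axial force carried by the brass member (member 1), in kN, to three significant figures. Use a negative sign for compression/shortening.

-10.3 kN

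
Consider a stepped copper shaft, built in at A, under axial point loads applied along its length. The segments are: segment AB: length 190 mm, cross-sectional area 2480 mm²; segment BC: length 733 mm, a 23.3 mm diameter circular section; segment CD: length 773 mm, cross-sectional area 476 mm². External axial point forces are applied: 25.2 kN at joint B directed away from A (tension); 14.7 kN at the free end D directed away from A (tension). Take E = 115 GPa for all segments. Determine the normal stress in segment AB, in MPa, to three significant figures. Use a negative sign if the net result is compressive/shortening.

16.1 MPa

Internal axial forces (sectioning from the free end, tension +): N_CD = 14.7 kN, N_BC = 14.7 kN, N_AB = 39.9 kN.
σ_AB = N_AB/A_AB = 39900/2480 = 16.09 MPa.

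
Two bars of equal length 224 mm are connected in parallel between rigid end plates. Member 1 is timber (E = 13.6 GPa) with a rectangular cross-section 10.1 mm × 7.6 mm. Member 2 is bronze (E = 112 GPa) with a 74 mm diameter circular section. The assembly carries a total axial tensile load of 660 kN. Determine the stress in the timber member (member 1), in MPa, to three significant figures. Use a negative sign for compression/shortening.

18.6 MPa

A_1 = 76.76 mm².
A_2 = 4301 mm².
Equal strain + equilibrium ⇒ each member carries load in proportion to AE: A₁E₁ = 1044000 N, A₂E₂ = 481700000 N, ΣAE = 482700000 N.
σ₁ = P·E₁/ΣAE = 660000·13600/482700000 = 18.59 MPa.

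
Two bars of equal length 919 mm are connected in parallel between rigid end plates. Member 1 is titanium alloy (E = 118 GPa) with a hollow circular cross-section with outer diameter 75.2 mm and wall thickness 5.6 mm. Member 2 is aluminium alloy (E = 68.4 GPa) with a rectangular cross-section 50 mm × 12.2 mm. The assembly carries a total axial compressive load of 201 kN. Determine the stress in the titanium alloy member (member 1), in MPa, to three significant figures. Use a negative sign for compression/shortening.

A_1 = 1224 mm².
A_2 = 610 mm².
Equal strain + equilibrium ⇒ each member carries load in proportion to AE: A₁E₁ = 144500000 N, A₂E₂ = 41720000 N, ΣAE = 186200000 N.
σ₁ = P·E₁/ΣAE = -201000·118000/186200000 = -127.4 MPa.

-127 MPa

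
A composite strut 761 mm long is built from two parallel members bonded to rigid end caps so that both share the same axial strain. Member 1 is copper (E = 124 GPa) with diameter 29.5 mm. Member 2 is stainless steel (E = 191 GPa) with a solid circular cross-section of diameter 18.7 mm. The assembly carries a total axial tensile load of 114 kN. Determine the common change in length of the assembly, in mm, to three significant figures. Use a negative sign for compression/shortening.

0.632 mm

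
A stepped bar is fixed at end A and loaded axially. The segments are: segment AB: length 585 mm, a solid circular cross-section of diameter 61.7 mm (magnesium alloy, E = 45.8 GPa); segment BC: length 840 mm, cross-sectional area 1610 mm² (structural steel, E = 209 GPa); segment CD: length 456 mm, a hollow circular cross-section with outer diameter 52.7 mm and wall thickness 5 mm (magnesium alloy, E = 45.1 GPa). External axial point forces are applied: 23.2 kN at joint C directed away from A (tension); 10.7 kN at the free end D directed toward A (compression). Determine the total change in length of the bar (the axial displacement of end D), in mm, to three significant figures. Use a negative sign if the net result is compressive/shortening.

-0.0598 mm

Internal axial forces (sectioning from the free end, tension +): N_CD = -10.7 kN, N_BC = 12.5 kN, N_AB = 12.5 kN.
A_AB = 2990 mm².
A_CD = 749.3 mm².
δ_AB = 12500·585/(2990·45800) = 0.0534 mm
δ_BC = 12500·840/(1610·209000) = 0.0312 mm
δ_CD = -10700·456/(749.3·45100) = -0.1444 mm
δ = Σδ_i = -0.05978 mm.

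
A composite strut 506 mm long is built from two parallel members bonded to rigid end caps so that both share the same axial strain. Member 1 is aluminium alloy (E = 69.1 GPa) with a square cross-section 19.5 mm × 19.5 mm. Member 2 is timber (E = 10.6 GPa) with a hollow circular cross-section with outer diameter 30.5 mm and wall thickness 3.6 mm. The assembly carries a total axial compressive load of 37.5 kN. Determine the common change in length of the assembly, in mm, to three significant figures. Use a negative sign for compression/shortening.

-0.643 mm

A_1 = 380.2 mm².
A_2 = 304.2 mm².
Equal strain + equilibrium ⇒ each member carries load in proportion to AE: A₁E₁ = 26280000 N, A₂E₂ = 3225000 N, ΣAE = 29500000 N.
δ = PL/ΣAE = -37500·506/29500000 = -0.6432 mm.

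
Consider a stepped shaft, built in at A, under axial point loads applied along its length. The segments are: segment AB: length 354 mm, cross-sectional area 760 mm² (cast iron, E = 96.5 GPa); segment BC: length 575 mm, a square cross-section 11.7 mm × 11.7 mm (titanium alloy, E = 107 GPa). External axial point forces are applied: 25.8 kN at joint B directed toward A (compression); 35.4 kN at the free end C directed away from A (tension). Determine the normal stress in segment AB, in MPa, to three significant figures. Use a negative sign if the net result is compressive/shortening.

12.6 MPa

Internal axial forces (sectioning from the free end, tension +): N_BC = 35.4 kN, N_AB = 9.6 kN.
σ_AB = N_AB/A_AB = 9600/760 = 12.63 MPa.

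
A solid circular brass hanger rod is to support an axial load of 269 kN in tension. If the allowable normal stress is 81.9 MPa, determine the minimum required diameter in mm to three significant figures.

Required area A ≥ P/σ_allow = 269000/81.9 = 3284 mm².
For a solid circular section, d ≥ √(4A/π) = 64.67 mm.

64.7 mm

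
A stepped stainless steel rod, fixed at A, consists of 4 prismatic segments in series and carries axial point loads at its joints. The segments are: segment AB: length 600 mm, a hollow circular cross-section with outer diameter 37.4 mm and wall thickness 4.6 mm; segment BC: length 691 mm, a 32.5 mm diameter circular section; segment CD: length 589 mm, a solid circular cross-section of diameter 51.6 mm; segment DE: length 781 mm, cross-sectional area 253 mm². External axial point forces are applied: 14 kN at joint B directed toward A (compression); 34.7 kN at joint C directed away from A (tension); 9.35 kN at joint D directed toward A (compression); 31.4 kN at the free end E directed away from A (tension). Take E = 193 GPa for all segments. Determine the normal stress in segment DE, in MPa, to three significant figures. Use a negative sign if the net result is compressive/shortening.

Internal axial forces (sectioning from the free end, tension +): N_DE = 31.4 kN, N_CD = 22.05 kN, N_BC = 56.75 kN, N_AB = 42.75 kN.
σ_DE = N_DE/A_DE = 31400/253 = 124.1 MPa.

124 MPa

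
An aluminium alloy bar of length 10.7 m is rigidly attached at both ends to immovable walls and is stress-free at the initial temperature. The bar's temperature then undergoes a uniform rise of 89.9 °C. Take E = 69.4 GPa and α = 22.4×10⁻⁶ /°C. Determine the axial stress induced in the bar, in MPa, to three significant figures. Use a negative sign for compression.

Free thermal expansion αLΔT = 22.4e-6 · 10700 · 89.9 = 21.55 mm.
The walls impose strain ε = −(21.55)/10700 = -2.0138e-03; σ = Eε = 69400 · -2.0138e-03 = -139.8 MPa.

-140 MPa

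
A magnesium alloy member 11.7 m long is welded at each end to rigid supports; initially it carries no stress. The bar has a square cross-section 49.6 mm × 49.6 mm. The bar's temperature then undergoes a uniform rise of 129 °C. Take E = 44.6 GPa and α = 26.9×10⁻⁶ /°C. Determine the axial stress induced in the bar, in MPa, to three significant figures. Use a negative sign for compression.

Free thermal expansion αLΔT = 26.9e-6 · 11700 · 129 = 40.6 mm.
The walls impose strain ε = −(40.6)/11700 = -3.4701e-03; σ = Eε = 44600 · -3.4701e-03 = -154.8 MPa.

-155 MPa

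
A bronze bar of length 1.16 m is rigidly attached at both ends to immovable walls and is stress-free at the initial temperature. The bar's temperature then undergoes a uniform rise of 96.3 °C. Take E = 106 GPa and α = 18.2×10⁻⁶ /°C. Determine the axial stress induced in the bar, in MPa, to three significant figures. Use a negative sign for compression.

-186 MPa

Free thermal expansion αLΔT = 18.2e-6 · 1160 · 96.3 = 2.033 mm.
The walls impose strain ε = −(2.033)/1160 = -1.7527e-03; σ = Eε = 106000 · -1.7527e-03 = -185.8 MPa.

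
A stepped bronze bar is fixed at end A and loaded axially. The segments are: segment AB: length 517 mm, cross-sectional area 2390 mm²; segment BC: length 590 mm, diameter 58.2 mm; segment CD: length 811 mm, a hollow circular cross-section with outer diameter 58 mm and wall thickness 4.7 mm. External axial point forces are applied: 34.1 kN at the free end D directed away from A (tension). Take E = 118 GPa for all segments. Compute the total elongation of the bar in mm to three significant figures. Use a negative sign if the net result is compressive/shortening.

Internal axial forces (sectioning from the free end, tension +): N_CD = 34.1 kN, N_BC = 34.1 kN, N_AB = 34.1 kN.
A_BC = 2660 mm².
A_CD = 787 mm².
δ_AB = 34100·517/(2390·118000) = 0.06251 mm
δ_BC = 34100·590/(2660·118000) = 0.06409 mm
δ_CD = 34100·811/(787·118000) = 0.2978 mm
δ = Σδ_i = 0.4244 mm.

0.424 mm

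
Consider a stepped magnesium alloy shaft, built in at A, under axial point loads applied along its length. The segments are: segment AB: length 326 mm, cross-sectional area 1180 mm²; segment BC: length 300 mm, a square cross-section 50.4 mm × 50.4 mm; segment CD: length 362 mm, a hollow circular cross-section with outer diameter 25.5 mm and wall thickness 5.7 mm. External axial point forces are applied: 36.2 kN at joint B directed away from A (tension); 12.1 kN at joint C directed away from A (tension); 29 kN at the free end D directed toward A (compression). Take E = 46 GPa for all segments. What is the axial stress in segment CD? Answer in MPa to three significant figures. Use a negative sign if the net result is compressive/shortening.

-81.8 MPa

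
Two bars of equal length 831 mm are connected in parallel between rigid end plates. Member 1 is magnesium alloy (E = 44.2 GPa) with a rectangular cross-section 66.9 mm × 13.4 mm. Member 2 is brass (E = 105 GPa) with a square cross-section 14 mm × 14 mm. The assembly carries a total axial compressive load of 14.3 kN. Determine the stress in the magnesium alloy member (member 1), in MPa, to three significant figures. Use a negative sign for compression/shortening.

-10.5 MPa

A_1 = 896.5 mm².
A_2 = 196 mm².
Equal strain + equilibrium ⇒ each member carries load in proportion to AE: A₁E₁ = 39620000 N, A₂E₂ = 20580000 N, ΣAE = 60200000 N.
σ₁ = P·E₁/ΣAE = -14300·44200/60200000 = -10.5 MPa.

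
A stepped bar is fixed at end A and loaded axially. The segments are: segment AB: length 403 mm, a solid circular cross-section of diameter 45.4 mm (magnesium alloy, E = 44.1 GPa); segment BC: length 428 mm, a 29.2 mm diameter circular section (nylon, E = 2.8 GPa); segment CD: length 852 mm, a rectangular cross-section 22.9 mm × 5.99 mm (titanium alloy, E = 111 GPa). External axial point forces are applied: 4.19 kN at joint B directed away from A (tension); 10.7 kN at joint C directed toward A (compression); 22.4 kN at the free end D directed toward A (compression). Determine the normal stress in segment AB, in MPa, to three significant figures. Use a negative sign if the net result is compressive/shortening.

-17.9 MPa

Internal axial forces (sectioning from the free end, tension +): N_CD = -22.4 kN, N_BC = -33.1 kN, N_AB = -28.91 kN.
A_AB = 1619 mm².
σ_AB = N_AB/A_AB = -28910/1619 = -17.86 MPa.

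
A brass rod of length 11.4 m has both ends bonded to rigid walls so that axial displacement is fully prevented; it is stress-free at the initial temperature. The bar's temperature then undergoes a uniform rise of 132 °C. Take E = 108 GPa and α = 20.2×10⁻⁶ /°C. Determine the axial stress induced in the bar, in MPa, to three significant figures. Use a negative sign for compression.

Free thermal expansion αLΔT = 20.2e-6 · 11400 · 132 = 30.4 mm.
The walls impose strain ε = −(30.4)/11400 = -2.6664e-03; σ = Eε = 108000 · -2.6664e-03 = -288 MPa.

-288 MPa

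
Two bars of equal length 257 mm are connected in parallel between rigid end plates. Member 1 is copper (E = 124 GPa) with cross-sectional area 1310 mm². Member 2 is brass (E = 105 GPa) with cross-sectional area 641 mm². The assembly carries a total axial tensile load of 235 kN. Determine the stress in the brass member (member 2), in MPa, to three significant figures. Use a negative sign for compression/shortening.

Equal strain + equilibrium ⇒ each member carries load in proportion to AE: A₁E₁ = 162400000 N, A₂E₂ = 67300000 N, ΣAE = 229700000 N.
σ₂ = P·E₂/ΣAE = 235000·105000/229700000 = 107.4 MPa.

107 MPa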